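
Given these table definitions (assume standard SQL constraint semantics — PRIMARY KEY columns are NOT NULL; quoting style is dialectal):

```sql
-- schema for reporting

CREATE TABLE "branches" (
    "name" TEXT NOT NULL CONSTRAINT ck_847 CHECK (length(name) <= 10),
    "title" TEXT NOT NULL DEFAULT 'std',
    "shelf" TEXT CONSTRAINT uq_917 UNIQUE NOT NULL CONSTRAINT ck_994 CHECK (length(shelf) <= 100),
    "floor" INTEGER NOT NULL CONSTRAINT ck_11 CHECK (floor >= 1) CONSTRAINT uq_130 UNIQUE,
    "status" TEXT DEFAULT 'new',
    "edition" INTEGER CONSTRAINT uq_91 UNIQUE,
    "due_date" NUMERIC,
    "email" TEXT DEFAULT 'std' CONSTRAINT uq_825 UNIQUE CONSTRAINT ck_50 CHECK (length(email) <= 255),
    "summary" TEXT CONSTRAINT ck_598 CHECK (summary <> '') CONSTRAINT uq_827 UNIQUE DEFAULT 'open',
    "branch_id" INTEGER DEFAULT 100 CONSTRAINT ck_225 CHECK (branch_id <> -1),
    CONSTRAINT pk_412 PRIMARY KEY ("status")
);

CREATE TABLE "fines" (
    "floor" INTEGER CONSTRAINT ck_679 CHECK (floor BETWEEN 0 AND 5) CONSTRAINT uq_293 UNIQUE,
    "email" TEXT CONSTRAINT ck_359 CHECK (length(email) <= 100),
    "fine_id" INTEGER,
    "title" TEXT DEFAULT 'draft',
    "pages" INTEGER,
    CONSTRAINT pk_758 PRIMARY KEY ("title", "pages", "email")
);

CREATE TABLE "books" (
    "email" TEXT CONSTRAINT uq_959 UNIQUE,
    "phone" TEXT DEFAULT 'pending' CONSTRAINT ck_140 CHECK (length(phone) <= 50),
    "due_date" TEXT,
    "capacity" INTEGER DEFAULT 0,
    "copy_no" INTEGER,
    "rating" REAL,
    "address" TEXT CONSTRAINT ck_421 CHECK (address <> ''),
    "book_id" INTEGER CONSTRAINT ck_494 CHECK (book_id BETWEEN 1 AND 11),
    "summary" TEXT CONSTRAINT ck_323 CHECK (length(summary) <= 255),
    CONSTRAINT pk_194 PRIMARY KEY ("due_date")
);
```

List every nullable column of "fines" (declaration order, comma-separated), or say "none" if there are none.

floor, fine_id

- floor: CHECK does not forbid NULL (a CHECK constraint passes when its expression is NULL) → nullable.
- email: part of the PRIMARY KEY, which implies NOT NULL → not nullable.
- fine_id: no NOT NULL constraint applies → nullable.
- title: part of the PRIMARY KEY, which implies NOT NULL → not nullable.
- pages: part of the PRIMARY KEY, which implies NOT NULL → not nullable.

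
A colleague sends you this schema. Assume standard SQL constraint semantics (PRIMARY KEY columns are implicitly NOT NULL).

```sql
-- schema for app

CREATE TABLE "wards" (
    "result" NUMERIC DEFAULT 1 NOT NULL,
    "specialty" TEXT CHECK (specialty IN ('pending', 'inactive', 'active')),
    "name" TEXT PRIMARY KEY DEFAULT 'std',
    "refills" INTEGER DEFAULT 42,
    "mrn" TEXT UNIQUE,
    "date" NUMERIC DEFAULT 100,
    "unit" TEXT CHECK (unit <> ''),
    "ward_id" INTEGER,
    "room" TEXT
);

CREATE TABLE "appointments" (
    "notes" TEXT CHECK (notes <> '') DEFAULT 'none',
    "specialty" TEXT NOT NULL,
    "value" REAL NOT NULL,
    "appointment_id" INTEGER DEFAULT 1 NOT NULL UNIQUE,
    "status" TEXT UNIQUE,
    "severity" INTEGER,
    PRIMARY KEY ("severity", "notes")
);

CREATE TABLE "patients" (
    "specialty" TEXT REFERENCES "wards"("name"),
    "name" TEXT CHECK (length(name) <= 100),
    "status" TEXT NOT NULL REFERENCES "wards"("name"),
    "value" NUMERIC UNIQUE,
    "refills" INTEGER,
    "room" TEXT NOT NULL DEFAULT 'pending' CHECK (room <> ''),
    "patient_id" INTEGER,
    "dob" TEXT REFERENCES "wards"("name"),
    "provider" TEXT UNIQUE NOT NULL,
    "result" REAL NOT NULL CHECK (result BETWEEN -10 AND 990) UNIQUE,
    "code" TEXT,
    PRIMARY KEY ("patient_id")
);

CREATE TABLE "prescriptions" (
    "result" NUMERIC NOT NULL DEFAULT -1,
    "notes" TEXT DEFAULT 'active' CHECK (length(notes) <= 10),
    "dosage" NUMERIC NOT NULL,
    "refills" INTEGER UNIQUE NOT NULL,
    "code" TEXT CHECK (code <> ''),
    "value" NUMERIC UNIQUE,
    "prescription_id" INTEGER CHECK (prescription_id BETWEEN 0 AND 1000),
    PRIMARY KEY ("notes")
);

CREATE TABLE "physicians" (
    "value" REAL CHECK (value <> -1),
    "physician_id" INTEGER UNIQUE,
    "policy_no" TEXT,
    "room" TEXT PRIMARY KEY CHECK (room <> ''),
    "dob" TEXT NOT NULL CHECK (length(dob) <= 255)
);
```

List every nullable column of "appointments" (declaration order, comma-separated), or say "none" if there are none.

- notes: part of the PRIMARY KEY, which implies NOT NULL → not nullable.
- specialty: declared NOT NULL → not nullable.
- value: declared NOT NULL → not nullable.
- appointment_id: declared NOT NULL → not nullable.
- status: UNIQUE does not imply NOT NULL → nullable.
- severity: part of the PRIMARY KEY, which implies NOT NULL → not nullable.

status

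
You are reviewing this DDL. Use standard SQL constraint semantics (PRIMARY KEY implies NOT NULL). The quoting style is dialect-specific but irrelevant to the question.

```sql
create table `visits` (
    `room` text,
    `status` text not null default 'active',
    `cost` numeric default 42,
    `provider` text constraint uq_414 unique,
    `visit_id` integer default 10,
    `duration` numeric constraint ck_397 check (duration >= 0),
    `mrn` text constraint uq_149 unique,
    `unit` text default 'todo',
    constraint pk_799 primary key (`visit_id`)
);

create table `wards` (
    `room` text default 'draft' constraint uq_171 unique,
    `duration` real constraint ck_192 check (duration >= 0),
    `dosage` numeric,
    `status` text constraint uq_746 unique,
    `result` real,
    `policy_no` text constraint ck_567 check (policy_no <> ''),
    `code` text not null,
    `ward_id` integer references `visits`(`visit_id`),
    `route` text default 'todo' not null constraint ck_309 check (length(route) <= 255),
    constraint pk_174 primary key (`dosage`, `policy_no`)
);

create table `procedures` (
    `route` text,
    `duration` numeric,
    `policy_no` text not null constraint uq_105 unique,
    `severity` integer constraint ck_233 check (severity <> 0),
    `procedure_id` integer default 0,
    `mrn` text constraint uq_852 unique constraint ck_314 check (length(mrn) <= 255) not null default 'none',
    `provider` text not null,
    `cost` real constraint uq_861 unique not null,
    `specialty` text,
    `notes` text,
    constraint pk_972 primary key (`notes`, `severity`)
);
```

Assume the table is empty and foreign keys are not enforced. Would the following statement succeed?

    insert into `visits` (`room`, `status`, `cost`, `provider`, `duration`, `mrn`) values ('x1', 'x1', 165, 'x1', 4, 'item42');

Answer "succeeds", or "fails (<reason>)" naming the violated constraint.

NOT NULL columns: status is supplied; visit_id defaults to 10.
CHECK constraints: 4 satisfies (duration >= 0).
No constraint is violated.

succeeds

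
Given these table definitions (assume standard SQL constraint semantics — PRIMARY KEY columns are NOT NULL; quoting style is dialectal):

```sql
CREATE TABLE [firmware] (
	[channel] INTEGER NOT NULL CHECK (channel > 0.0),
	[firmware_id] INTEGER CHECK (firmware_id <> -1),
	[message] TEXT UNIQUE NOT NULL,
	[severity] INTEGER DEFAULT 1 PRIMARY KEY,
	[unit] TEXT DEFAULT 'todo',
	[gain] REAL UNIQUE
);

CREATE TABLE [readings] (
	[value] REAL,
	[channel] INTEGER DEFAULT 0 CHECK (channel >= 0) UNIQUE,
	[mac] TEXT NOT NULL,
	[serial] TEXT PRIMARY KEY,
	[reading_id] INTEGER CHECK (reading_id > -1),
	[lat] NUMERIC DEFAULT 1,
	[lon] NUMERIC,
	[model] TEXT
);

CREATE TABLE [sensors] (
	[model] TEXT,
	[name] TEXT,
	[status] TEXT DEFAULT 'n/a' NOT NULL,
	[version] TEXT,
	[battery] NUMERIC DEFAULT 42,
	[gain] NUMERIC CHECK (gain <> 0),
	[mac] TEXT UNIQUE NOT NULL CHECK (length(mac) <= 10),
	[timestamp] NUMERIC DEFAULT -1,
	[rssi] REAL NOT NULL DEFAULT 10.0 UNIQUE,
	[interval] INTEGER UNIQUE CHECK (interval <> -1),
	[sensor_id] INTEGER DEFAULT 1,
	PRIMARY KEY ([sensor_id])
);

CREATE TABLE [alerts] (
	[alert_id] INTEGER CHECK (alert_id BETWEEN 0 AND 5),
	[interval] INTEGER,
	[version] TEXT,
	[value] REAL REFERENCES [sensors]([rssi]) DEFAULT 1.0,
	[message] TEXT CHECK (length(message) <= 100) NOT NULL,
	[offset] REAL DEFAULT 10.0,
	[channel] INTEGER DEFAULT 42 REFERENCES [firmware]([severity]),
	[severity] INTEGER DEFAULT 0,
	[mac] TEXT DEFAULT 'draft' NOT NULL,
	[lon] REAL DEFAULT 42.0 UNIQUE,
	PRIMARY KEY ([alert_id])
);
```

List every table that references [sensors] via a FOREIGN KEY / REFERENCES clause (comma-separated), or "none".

- alerts.value references sensors(rssi).

alerts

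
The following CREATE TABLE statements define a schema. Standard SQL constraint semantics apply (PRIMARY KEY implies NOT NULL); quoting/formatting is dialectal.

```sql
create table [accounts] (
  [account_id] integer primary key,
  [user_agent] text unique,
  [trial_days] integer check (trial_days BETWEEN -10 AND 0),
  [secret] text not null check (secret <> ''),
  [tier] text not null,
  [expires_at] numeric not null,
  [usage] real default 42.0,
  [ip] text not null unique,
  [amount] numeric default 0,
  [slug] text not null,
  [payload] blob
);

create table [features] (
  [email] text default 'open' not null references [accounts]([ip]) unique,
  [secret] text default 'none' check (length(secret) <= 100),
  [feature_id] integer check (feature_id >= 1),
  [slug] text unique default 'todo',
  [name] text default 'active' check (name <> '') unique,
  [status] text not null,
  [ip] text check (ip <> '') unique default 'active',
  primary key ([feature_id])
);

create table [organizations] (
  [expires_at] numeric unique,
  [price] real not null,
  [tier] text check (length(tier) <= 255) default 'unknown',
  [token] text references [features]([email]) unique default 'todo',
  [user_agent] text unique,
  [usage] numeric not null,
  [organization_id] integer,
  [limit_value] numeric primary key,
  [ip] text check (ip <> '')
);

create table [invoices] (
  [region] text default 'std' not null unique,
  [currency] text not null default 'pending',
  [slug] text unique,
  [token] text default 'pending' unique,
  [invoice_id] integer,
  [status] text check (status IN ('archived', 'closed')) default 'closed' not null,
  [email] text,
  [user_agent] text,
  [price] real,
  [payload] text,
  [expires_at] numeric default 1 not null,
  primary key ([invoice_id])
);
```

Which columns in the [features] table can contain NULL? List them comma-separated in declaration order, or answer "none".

secret, slug, name, ip

- email: declared NOT NULL → not nullable.
- secret: CHECK does not forbid NULL (a CHECK constraint passes when its expression is NULL) → nullable.
- feature_id: part of the PRIMARY KEY, which implies NOT NULL → not nullable.
- slug: UNIQUE does not imply NOT NULL → nullable.
- name: CHECK does not forbid NULL (a CHECK constraint passes when its expression is NULL) → nullable.
- status: declared NOT NULL → not nullable.
- ip: CHECK does not forbid NULL (a CHECK constraint passes when its expression is NULL) → nullable.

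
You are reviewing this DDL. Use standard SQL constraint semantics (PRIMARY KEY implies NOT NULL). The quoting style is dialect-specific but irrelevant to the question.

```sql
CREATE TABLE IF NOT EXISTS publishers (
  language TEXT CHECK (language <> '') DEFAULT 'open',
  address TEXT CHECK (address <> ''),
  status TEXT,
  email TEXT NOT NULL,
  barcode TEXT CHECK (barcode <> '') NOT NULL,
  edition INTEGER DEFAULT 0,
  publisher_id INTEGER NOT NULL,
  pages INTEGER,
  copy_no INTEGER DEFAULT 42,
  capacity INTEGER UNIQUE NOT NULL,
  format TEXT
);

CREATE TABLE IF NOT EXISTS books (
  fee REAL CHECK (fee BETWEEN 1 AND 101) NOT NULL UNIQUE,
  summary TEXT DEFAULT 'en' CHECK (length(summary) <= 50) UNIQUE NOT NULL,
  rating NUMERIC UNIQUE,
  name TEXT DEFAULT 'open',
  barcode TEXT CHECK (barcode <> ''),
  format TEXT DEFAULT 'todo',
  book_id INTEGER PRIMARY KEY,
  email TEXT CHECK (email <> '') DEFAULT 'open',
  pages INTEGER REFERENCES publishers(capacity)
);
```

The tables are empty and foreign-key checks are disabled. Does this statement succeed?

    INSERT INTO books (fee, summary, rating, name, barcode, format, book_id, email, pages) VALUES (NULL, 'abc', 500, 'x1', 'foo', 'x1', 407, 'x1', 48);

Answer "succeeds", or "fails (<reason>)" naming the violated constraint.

fails (NOT NULL on fee)

fee is explicitly set to NULL, but fee is declared NOT NULL.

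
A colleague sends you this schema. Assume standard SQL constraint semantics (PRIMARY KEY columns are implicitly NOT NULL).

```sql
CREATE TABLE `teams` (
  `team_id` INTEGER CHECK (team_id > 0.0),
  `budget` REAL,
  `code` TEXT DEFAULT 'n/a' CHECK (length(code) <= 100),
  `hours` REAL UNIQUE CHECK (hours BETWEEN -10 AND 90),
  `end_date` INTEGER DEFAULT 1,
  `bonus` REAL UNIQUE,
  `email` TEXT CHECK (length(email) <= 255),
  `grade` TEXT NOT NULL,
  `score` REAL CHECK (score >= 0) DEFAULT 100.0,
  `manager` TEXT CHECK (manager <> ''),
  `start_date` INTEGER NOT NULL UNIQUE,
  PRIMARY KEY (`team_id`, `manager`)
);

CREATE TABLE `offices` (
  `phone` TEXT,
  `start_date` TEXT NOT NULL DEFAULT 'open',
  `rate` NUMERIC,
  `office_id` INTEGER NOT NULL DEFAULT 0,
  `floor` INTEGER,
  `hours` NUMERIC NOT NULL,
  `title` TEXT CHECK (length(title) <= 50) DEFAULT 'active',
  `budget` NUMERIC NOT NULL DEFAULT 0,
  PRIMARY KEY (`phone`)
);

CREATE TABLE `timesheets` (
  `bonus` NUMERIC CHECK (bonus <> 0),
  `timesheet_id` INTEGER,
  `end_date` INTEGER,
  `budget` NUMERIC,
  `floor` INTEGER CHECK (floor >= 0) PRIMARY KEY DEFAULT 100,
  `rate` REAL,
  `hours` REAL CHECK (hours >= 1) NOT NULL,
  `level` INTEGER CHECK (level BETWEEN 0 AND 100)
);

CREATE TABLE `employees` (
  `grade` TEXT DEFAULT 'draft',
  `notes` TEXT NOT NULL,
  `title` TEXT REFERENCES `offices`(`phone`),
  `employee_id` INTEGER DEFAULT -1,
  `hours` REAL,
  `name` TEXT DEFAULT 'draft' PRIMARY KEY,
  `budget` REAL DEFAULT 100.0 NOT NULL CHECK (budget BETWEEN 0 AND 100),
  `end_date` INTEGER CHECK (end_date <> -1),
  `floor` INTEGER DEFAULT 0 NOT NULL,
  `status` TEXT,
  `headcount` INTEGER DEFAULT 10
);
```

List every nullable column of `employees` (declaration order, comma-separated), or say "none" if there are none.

- grade: DEFAULT only fills an omitted column; an explicit NULL is still allowed → nullable.
- notes: declared NOT NULL → not nullable.
- title: a foreign key column may be NULL unless separately constrained → nullable.
- employee_id: DEFAULT only fills an omitted column; an explicit NULL is still allowed → nullable.
- hours: no NOT NULL constraint applies → nullable.
- name: part of the PRIMARY KEY, which implies NOT NULL → not nullable.
- budget: declared NOT NULL → not nullable.
- end_date: CHECK does not forbid NULL (a CHECK constraint passes when its expression is NULL) → nullable.
- floor: declared NOT NULL → not nullable.
- status: no NOT NULL constraint applies → nullable.
- headcount: DEFAULT only fills an omitted column; an explicit NULL is still allowed → nullable.

grade, title, employee_id, hours, end_date, status, headcount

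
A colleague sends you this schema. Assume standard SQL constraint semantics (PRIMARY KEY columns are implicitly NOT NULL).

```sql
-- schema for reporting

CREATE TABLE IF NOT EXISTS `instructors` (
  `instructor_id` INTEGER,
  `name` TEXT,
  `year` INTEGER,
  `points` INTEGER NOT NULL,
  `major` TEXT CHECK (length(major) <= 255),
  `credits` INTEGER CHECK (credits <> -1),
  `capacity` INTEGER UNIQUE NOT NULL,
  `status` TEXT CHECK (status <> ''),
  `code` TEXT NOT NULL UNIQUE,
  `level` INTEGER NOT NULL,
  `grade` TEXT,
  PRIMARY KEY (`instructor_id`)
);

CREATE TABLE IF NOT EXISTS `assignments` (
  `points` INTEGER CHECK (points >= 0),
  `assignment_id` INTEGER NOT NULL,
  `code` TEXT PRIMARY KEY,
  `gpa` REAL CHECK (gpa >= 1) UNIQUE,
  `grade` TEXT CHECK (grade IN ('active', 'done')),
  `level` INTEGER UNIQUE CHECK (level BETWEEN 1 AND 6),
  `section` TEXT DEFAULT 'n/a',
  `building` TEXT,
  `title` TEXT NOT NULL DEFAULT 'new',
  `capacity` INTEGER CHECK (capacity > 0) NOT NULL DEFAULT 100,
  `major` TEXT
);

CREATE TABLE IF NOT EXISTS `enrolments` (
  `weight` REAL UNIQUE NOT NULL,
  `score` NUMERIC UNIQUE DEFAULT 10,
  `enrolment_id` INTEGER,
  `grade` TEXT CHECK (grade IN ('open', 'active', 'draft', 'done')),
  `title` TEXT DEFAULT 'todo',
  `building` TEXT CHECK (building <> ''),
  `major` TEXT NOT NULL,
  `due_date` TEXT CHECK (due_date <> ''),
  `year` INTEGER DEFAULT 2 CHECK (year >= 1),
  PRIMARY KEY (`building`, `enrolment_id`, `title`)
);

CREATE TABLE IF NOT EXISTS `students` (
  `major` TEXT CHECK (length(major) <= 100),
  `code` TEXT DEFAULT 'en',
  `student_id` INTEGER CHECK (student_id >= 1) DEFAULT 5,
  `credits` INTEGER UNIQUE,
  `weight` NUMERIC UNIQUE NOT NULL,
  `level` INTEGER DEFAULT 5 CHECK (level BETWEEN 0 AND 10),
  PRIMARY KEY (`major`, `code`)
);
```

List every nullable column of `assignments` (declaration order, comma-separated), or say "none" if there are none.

- points: CHECK does not forbid NULL (a CHECK constraint passes when its expression is NULL) → nullable.
- assignment_id: declared NOT NULL → not nullable.
- code: part of the PRIMARY KEY, which implies NOT NULL → not nullable.
- gpa: CHECK does not forbid NULL (a CHECK constraint passes when its expression is NULL) → nullable.
- grade: CHECK does not forbid NULL (a CHECK constraint passes when its expression is NULL) → nullable.
- level: CHECK does not forbid NULL (a CHECK constraint passes when its expression is NULL) → nullable.
- section: DEFAULT only fills an omitted column; an explicit NULL is still allowed → nullable.
- building: no NOT NULL constraint applies → nullable.
- title: declared NOT NULL → not nullable.
- capacity: declared NOT NULL → not nullable.
- major: no NOT NULL constraint applies → nullable.

points, gpa, grade, level, section, building, major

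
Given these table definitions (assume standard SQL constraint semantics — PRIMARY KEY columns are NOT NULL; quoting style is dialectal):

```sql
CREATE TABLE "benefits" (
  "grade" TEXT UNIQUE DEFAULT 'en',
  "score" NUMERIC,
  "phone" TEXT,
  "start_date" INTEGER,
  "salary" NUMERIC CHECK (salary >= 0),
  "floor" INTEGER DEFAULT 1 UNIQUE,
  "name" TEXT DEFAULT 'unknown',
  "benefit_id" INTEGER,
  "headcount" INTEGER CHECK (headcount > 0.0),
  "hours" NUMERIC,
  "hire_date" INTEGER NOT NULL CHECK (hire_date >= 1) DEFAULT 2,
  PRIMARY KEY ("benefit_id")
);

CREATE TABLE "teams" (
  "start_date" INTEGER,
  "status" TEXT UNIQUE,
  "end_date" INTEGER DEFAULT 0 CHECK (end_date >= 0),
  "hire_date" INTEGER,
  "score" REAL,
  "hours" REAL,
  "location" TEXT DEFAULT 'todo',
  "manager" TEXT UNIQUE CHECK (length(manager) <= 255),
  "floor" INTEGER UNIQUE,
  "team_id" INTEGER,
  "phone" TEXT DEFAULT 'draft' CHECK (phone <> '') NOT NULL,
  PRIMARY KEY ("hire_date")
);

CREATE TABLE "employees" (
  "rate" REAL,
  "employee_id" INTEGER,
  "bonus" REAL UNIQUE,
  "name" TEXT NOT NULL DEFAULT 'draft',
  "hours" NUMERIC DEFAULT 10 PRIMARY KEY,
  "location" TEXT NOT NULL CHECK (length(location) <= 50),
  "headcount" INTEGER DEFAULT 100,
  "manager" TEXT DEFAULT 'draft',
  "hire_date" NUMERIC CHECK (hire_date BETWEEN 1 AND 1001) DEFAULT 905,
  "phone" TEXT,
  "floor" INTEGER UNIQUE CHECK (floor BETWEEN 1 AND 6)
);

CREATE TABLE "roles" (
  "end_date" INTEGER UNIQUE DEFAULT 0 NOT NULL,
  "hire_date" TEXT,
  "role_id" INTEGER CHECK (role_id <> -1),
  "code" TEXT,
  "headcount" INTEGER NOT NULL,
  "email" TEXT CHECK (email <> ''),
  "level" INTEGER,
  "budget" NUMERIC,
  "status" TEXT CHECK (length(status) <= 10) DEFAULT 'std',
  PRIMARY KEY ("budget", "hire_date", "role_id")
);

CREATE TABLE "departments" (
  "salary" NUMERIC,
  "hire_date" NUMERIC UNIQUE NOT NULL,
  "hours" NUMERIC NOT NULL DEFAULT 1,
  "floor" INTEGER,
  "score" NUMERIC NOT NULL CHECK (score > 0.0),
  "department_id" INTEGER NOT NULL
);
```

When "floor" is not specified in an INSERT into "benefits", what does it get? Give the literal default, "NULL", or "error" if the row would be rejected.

1

floor has an explicit DEFAULT 1.
When the column is omitted from an INSERT, that default is used.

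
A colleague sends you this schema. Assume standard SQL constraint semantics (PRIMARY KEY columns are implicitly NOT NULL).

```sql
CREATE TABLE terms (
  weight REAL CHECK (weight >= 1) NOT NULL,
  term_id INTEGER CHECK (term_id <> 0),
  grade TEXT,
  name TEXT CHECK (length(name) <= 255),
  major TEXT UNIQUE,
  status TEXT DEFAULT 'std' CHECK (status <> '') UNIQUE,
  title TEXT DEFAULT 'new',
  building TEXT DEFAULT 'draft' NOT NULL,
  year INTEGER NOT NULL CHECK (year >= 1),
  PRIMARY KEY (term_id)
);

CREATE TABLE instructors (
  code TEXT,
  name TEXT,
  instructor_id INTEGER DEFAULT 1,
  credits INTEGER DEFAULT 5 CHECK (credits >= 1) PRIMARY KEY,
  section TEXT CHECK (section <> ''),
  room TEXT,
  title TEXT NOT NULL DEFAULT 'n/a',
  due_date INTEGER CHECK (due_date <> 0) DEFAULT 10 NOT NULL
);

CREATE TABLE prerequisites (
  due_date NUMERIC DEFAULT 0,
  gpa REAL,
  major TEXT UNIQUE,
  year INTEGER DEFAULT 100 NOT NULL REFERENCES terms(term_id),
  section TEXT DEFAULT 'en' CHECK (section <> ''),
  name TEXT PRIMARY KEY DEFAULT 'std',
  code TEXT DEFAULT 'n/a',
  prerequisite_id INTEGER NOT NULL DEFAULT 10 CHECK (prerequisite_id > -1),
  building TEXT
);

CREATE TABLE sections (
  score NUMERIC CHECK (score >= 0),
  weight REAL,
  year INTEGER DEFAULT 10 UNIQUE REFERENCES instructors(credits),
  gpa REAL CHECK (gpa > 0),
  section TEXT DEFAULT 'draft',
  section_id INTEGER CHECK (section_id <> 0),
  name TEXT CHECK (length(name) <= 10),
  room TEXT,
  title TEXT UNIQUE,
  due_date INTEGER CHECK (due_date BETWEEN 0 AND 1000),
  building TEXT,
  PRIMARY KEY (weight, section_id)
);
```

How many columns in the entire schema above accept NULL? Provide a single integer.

terms: 5 nullable (grade, name, major, status, title — PK (term_id) and explicit NOT NULL columns excluded).
instructors: 5 nullable (code, name, instructor_id, section, room — PK (credits) and explicit NOT NULL columns excluded).
prerequisites: 6 nullable (due_date, gpa, major, section, code, building — PK (name) and explicit NOT NULL columns excluded).
sections: 9 nullable (score, year, gpa, section, name, room, title, due_date, building — PK (weight, section_id) and explicit NOT NULL columns excluded).
Total: 5 + 5 + 6 + 9 = 25.

25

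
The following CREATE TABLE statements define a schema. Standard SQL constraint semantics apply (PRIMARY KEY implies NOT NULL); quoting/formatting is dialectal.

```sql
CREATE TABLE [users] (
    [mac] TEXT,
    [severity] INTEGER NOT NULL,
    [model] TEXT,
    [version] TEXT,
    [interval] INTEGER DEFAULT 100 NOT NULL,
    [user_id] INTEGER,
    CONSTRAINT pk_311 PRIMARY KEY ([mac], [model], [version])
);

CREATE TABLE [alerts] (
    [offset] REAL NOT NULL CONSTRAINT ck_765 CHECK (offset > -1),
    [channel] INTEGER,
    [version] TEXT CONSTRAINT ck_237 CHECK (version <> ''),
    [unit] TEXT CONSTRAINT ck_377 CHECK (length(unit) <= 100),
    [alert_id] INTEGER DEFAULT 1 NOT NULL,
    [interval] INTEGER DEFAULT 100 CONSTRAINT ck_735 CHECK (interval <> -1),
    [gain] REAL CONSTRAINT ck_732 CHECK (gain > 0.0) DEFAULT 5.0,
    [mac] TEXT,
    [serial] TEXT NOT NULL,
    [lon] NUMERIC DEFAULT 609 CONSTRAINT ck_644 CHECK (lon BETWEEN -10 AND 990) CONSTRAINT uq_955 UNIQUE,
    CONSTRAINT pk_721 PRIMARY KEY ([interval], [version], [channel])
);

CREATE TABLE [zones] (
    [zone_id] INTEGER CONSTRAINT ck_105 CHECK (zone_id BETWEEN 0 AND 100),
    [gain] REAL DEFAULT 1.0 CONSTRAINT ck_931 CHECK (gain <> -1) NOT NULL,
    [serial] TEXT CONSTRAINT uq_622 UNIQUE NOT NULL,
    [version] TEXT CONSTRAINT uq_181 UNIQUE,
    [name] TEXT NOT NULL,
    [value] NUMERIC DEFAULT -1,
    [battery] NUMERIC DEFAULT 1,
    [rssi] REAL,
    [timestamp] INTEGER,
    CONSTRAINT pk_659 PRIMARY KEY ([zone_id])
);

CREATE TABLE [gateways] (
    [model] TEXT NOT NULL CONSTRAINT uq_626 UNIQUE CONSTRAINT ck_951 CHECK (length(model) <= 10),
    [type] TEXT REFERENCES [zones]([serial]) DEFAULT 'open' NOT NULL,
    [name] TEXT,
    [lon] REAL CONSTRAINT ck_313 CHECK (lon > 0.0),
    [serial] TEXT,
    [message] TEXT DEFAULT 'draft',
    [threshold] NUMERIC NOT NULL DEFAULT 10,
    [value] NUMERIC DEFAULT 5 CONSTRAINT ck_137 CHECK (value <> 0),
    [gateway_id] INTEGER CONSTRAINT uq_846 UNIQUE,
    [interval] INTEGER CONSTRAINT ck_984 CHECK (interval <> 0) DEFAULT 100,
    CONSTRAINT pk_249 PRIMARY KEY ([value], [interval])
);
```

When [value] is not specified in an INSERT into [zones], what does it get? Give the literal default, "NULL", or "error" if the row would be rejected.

-1

value has an explicit DEFAULT -1.
When the column is omitted from an INSERT, that default is used.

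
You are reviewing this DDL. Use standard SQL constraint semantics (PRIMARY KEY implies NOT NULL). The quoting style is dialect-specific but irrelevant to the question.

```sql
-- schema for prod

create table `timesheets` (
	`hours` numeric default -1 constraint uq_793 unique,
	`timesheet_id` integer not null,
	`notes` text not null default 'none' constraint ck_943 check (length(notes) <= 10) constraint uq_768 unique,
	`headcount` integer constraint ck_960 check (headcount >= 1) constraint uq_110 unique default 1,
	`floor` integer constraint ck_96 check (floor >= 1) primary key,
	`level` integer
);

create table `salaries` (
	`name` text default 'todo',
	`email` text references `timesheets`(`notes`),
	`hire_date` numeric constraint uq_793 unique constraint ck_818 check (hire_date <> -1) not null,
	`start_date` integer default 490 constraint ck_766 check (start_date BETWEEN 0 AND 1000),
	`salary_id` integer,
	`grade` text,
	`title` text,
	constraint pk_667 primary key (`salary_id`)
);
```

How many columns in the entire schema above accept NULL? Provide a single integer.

8

timesheets: 3 nullable (hours, headcount, level — PK (floor) and explicit NOT NULL columns excluded).
salaries: 5 nullable (name, email, start_date, grade, title — PK (salary_id) and explicit NOT NULL columns excluded).
Total: 3 + 5 = 8.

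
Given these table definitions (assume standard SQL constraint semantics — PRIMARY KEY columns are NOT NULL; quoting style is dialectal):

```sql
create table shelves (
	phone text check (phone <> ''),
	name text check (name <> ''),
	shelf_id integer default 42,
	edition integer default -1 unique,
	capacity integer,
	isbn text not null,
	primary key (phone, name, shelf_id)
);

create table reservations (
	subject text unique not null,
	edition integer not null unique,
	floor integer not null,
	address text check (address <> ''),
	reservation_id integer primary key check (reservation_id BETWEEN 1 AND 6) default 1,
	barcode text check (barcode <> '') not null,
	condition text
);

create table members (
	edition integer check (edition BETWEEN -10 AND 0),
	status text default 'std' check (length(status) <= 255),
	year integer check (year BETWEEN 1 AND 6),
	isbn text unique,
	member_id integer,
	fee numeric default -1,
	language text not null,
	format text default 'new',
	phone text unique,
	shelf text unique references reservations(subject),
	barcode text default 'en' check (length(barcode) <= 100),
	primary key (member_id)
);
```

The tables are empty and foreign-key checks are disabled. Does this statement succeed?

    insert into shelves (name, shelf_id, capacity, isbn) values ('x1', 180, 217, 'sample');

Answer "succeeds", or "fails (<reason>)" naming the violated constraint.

phone is omitted from the column list and has no DEFAULT, so it would receive NULL.
But phone is part of the PRIMARY KEY (implied NOT NULL).

fails (NOT NULL on phone)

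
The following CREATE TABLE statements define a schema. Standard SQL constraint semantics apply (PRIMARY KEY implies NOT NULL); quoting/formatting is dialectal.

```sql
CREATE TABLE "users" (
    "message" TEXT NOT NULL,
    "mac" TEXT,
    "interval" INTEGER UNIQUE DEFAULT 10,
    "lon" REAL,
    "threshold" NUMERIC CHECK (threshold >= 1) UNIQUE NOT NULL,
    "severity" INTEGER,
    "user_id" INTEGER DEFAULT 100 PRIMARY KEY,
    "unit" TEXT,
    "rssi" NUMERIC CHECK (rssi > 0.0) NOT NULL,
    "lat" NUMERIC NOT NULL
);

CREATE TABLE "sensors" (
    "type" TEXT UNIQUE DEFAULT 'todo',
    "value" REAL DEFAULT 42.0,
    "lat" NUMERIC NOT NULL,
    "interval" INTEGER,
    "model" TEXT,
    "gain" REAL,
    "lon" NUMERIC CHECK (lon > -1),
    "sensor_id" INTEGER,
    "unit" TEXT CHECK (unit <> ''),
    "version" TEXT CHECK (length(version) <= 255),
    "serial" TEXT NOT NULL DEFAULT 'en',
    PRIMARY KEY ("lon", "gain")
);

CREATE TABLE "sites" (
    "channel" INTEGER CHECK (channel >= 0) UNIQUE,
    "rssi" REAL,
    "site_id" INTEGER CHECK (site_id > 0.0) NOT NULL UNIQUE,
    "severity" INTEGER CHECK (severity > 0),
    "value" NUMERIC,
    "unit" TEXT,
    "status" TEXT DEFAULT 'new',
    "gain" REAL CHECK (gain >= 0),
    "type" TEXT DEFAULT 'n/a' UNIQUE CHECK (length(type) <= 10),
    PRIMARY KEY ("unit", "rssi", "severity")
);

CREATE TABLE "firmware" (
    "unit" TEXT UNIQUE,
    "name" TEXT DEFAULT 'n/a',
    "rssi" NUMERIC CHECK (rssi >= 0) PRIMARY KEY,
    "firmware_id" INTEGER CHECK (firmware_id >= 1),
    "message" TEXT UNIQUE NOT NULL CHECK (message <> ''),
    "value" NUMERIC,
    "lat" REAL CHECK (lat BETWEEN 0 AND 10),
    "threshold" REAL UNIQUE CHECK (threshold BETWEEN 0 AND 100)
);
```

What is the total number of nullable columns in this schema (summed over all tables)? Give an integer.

users: 5 nullable (mac, interval, lon, severity, unit — PK (user_id) and explicit NOT NULL columns excluded).
sensors: 7 nullable (type, value, interval, model, sensor_id, unit, version — PK (lon, gain) and explicit NOT NULL columns excluded).
sites: 5 nullable (channel, value, status, gain, type — PK (unit, rssi, severity) and explicit NOT NULL columns excluded).
firmware: 6 nullable (unit, name, firmware_id, value, lat, threshold — PK (rssi) and explicit NOT NULL columns excluded).
Total: 5 + 7 + 5 + 6 = 23.

23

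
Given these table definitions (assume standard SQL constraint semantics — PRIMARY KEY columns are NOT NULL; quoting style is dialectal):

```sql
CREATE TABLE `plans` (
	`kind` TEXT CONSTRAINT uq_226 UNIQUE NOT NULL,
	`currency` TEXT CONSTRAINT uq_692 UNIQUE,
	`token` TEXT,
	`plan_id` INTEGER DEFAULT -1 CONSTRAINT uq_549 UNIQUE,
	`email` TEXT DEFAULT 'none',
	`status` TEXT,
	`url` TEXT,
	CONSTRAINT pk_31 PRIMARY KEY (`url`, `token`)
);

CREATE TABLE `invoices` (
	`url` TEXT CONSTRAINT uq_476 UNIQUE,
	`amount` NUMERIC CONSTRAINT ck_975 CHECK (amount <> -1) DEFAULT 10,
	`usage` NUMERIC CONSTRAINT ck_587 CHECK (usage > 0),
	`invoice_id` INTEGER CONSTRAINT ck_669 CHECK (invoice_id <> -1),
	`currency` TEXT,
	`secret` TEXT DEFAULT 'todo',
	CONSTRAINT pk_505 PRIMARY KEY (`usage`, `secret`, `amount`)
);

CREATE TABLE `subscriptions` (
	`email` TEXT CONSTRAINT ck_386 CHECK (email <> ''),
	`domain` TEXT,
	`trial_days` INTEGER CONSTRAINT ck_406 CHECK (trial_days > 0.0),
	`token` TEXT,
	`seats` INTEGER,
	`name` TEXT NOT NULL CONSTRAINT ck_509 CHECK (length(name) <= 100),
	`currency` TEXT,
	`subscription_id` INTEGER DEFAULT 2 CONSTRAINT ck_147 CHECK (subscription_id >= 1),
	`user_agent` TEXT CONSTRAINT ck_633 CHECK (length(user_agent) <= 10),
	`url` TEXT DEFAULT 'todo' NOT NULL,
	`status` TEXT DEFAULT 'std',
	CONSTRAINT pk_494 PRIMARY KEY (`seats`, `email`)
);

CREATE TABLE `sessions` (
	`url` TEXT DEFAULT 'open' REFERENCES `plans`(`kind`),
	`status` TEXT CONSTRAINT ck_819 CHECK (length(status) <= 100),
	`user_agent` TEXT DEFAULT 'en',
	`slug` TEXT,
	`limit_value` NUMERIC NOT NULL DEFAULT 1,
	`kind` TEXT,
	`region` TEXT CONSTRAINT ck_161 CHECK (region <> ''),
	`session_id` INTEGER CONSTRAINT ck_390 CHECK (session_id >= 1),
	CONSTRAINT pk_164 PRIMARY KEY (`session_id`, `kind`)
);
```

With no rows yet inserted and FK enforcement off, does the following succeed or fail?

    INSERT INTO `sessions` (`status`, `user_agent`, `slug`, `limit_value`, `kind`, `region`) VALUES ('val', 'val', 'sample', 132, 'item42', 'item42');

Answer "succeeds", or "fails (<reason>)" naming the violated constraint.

session_id is omitted from the column list and has no DEFAULT, so it would receive NULL.
But session_id is part of the PRIMARY KEY (implied NOT NULL).

fails (NOT NULL on session_id)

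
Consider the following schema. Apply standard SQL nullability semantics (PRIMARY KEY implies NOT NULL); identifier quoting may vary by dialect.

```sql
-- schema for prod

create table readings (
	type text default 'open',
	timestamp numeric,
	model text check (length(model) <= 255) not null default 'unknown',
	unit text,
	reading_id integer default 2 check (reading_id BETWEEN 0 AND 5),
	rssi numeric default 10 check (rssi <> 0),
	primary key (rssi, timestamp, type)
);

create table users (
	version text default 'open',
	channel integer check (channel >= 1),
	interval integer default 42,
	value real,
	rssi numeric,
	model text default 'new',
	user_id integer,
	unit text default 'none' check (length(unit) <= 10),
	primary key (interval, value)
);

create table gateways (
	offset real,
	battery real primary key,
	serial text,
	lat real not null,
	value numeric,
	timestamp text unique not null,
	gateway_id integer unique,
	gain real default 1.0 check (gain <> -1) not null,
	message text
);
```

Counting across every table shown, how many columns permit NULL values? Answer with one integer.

readings: 2 nullable (unit, reading_id — PK (rssi, timestamp, type) and explicit NOT NULL columns excluded).
users: 6 nullable (version, channel, rssi, model, user_id, unit — PK (interval, value) and explicit NOT NULL columns excluded).
gateways: 5 nullable (offset, serial, value, gateway_id, message — PK (battery) and explicit NOT NULL columns excluded).
Total: 2 + 6 + 5 = 13.

13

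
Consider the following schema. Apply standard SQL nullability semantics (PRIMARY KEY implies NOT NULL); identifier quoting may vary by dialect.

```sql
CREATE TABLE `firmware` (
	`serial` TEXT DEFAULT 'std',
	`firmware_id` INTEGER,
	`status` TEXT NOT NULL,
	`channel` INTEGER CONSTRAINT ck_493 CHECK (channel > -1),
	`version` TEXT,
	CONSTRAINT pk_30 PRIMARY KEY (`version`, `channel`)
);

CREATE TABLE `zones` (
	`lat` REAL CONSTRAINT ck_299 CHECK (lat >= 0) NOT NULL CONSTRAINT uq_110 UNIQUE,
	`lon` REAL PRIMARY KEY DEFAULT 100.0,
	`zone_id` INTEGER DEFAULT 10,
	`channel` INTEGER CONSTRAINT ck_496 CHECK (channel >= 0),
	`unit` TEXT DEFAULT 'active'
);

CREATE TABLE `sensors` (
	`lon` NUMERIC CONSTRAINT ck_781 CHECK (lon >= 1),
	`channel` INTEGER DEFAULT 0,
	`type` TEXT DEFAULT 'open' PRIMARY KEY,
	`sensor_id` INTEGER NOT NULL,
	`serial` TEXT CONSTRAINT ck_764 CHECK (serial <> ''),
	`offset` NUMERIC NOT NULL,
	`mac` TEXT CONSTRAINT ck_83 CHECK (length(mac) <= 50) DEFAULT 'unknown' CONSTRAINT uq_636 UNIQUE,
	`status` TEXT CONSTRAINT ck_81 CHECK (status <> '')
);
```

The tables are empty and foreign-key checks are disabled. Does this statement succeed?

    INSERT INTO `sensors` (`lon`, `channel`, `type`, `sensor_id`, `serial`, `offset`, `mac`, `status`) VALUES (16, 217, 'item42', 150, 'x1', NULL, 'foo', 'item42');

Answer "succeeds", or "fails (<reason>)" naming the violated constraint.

fails (NOT NULL on offset)

offset is explicitly set to NULL, but offset is declared NOT NULL.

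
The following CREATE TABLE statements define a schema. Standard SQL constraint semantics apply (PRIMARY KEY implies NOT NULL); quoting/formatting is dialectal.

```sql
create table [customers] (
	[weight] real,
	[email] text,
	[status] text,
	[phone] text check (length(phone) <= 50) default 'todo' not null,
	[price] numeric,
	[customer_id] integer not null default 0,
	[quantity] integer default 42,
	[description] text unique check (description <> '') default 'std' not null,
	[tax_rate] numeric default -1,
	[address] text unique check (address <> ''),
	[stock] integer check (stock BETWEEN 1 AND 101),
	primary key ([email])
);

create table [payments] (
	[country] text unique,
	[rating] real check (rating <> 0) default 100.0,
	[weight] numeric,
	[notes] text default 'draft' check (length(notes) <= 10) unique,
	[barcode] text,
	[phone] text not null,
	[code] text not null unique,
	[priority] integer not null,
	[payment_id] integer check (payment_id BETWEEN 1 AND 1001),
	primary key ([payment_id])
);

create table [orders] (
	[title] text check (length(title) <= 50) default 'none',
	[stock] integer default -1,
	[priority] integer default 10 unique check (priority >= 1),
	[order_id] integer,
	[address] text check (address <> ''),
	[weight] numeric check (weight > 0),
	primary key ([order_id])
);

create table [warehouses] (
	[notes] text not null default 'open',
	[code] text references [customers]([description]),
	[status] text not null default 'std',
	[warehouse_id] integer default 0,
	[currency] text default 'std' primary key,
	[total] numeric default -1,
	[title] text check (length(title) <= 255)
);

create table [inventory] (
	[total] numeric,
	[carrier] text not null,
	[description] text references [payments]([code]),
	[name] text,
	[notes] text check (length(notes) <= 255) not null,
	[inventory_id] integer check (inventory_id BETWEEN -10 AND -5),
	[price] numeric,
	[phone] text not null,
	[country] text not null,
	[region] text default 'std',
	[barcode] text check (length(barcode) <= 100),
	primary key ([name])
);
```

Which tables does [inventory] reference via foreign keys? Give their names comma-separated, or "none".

- description REFERENCES payments(code).

payments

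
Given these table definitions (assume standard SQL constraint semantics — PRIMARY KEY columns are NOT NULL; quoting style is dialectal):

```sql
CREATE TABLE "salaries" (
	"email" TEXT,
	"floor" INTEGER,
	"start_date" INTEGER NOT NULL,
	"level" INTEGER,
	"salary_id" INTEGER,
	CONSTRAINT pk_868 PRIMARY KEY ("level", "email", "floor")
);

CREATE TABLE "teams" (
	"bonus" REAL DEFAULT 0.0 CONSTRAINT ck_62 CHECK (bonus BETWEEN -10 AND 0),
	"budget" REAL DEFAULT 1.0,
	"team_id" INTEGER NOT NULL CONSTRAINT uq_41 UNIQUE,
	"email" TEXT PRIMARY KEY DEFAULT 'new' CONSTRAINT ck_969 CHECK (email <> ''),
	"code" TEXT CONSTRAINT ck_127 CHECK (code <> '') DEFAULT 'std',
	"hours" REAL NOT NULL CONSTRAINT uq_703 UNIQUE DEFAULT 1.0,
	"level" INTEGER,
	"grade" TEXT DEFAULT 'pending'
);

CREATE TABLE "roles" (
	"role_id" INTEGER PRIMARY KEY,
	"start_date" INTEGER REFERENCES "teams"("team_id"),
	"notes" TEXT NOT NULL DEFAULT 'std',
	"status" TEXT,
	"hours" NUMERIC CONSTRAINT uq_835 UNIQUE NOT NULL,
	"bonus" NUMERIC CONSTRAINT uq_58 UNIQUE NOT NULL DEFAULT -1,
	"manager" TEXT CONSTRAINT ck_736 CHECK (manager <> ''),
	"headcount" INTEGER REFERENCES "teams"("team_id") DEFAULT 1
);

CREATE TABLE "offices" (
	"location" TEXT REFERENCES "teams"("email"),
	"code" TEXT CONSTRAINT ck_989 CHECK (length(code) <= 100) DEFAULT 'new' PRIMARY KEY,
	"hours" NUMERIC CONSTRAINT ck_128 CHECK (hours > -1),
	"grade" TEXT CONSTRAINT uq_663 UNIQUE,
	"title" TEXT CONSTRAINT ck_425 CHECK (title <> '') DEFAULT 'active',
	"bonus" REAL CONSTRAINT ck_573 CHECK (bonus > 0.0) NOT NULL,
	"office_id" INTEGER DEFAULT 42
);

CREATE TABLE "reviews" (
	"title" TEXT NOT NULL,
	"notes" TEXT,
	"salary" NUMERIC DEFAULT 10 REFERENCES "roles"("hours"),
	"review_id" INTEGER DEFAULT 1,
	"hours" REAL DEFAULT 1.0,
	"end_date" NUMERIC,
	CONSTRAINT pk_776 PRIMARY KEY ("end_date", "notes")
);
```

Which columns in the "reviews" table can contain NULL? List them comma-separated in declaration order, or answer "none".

salary, review_id, hours

- title: declared NOT NULL → not nullable.
- notes: part of the PRIMARY KEY, which implies NOT NULL → not nullable.
- salary: a foreign key column may be NULL unless separately constrained → nullable.
- review_id: DEFAULT only fills an omitted column; an explicit NULL is still allowed → nullable.
- hours: DEFAULT only fills an omitted column; an explicit NULL is still allowed → nullable.
- end_date: part of the PRIMARY KEY, which implies NOT NULL → not nullable.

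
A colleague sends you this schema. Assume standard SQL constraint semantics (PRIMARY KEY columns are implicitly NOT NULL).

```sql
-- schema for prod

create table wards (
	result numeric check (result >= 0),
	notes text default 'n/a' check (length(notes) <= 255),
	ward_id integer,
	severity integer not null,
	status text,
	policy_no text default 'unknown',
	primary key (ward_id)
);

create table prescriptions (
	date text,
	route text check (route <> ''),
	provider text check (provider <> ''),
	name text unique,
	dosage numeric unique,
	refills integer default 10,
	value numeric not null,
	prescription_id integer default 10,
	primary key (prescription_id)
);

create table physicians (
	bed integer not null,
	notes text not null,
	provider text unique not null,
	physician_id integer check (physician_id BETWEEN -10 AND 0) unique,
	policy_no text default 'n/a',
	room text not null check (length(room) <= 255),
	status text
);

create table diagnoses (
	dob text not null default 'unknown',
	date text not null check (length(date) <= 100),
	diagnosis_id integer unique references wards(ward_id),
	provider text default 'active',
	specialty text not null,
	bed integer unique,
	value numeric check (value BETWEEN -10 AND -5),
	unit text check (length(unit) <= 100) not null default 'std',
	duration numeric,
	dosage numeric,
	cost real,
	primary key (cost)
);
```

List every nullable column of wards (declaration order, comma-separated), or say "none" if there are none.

result, notes, status, policy_no

- result: CHECK does not forbid NULL (a CHECK constraint passes when its expression is NULL) → nullable.
- notes: CHECK does not forbid NULL (a CHECK constraint passes when its expression is NULL) → nullable.
- ward_id: part of the PRIMARY KEY, which implies NOT NULL → not nullable.
- severity: declared NOT NULL → not nullable.
- status: no NOT NULL constraint applies → nullable.
- policy_no: DEFAULT only fills an omitted column; an explicit NULL is still allowed → nullable.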